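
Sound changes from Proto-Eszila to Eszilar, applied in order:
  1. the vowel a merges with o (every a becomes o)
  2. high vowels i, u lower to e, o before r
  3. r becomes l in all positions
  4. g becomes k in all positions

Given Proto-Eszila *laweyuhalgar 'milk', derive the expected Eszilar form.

loweyuholkol

Eszilar: *laweyuhalgar > loweyuholgor > loweyuholgol > loweyuholkol  (by vowel merger, unconditioned shift, unconditioned shift)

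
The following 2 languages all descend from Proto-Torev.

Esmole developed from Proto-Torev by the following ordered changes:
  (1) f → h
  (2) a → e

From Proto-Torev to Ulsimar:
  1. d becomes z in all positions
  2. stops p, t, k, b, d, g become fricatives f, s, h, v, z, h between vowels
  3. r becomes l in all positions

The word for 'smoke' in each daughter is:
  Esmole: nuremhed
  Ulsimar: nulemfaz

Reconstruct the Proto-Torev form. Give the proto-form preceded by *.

*nuremfad

Position 6: Esmole has h, Ulsimar has f. Taking the neighbouring segments as reconstructed: Esmole h could go back to *f or *h; Ulsimar f can only go back to *f — the one source consistent with every daughter is *f.
Position 8: Esmole has d, Ulsimar has z. Esmole preserves d here (none of its changes turn any other segment into d), so the proto-segment is *d.
Position 7: Esmole has e, Ulsimar has a. Ulsimar preserves a here (none of its changes turn any other segment into a), so the proto-segment is *a.
Verify the candidate proto-form against each daughter:
Esmole: start from *nuremfad.
  rule 1 (unconditioned shift): nuremfad → nuremhad
  rule 2 (vowel merger): nuremhad → nuremhed
  ⇒ Esmole nuremhed
Ulsimar: start from *nuremfad.
  rule 1 (unconditioned shift): nuremfad → nuremfaz
  rule 2: no change — nuremfaz
  rule 3 (unconditioned shift): nuremfaz → nulemfaz
  ⇒ Ulsimar nulemfaz
Only *nuremfad yields all of Esmole nuremhed, Ulsimar nulemfaz.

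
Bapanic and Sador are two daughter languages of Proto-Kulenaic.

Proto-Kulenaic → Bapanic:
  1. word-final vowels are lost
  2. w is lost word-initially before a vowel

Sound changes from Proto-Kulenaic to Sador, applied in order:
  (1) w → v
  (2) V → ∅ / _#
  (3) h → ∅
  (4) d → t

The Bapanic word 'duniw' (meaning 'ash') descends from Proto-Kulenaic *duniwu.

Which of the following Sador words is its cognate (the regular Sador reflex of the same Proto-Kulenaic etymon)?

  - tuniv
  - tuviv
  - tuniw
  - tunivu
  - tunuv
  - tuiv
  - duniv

tuniv

Sador: start from *duniwu.
  rule 1 (unconditioned shift): duniwu → dunivu
  rule 2 (apocope): dunivu → duniv
  rule 3: no change — duniv
  rule 4 (unconditioned shift): duniv → tuniv
  ⇒ Sador tuniv
Only 'tuniv' matches the regular Sador development of *duniwu.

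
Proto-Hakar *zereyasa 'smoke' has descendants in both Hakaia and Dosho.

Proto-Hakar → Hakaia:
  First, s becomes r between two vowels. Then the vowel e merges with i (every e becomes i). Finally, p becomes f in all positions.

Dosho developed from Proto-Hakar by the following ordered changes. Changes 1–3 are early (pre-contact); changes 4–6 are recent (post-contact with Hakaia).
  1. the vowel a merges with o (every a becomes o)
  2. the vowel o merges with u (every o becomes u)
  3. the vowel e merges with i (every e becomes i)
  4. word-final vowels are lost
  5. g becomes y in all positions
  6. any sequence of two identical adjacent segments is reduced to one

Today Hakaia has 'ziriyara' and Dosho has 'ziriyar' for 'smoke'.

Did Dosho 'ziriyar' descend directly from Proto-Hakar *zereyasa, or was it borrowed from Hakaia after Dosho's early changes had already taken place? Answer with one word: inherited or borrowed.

If inherited, *zereyasa would pass through all of Dosho's changes:
Dosho: *zereyasa
  zereyasa → zereyoso   [vowel merger]
  zereyoso → zereyusu   [vowel merger]
  zereyusu → ziriyusu   [vowel merger]
  ziriyusu → ziriyus   [apocope]
  ziriyus (rule 5 does not apply)
  ziriyus (rule 6 does not apply)
  giving Dosho ziriyus.
If borrowed from Hakaia 'ziriyara' after the early changes, it would undergo only the recent ones:
  rule 4 (apocope): ziriyara → ziriyar
  rule 5 (unconditioned shift): no change (ziriyar)
  rule 6 (degemination): no change (ziriyar)
  ⇒ as a loan: ziriyar
Dosho 'ziriyar' matches the loan outcome 'ziriyar', not the inherited 'ziriyus' — it skipped the early Dosho changes, so it was borrowed from Hakaia.

borrowed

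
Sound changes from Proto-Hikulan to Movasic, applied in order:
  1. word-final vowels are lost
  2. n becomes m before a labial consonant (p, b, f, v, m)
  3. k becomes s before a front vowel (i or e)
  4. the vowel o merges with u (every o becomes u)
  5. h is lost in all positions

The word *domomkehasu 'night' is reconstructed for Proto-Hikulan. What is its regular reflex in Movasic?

Movasic: start from *domomkehasu.
  rule 1 (apocope): domomkehasu → domomkehas
  rule 2: no change — domomkehas
  rule 3 (palatalisation): domomkehas → domomsehas
  rule 4 (vowel merger): domomsehas → dumumsehas
  rule 5 (h-loss): dumumsehas → dumumseas
  ⇒ Movasic dumumseas

dumumseas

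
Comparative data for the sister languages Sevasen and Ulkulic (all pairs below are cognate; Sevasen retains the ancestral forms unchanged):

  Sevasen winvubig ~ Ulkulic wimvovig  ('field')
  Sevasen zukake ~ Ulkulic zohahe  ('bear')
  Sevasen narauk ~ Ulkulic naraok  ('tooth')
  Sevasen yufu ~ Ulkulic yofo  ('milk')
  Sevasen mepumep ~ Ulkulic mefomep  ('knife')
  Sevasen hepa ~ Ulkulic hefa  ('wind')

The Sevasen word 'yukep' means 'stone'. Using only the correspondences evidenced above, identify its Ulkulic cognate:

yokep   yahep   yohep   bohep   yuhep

zukake ~ zohahe — Sevasen u corresponds to Ulkulic o after a consonant, before a consonant other than r, m, n, p, b, f, v.
zukake ~ zohahe — Sevasen k corresponds to Ulkulic h between vowels (before a front vowel).
Applying these to Sevasen 'yukep':
  yukep → yokep   (u→o after a consonant, before a consonant other than r, m, n, p, b, f, v)
  yokep → yohep   (k→h between vowels (before a front vowel))
So the Ulkulic cognate is 'yohep'.

yohep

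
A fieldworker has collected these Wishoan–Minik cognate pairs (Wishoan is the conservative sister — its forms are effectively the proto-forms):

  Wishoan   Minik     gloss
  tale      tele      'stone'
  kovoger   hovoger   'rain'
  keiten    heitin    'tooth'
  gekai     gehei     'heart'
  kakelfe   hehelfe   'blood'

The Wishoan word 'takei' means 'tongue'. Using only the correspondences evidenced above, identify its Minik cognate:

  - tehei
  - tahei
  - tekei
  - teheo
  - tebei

tale ~ tele, kakelfe ~ hehelfe — Wishoan a corresponds to Minik e after a consonant, before a consonant other than r, m, n, p, b, f, v.
kakelfe ~ hehelfe — Wishoan k corresponds to Minik h between vowels (before a front vowel).
Applying these to Wishoan 'takei':
  takei → tekei   (a→e after a consonant, before a consonant other than r, m, n, p, b, f, v)
  tekei → tehei   (k→h between vowels (before a front vowel))
So the Minik cognate is 'tehei'.

tehei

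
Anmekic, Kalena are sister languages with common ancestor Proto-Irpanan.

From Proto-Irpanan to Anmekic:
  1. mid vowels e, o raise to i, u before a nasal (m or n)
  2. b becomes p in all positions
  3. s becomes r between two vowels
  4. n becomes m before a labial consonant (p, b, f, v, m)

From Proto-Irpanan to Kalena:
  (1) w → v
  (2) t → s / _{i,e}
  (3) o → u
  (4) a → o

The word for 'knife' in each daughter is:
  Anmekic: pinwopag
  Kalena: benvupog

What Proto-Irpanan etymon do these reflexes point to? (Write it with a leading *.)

*benwopag

Position 7: Anmekic has a, Kalena has o. Anmekic preserves a here (none of its changes turn any other segment into a), so the proto-segment is *a.
Position 5: Anmekic has o, Kalena has u. Anmekic preserves o here (none of its changes turn any other segment into o), so the proto-segment is *o.
Continuing position by position gives *benwopag; check it forward:
Anmekic: *benwopag
  benwopag → binwopag   [pre-nasal raising]
  binwopag → pinwopag   [unconditioned shift]
  pinwopag (rule 3 does not apply)
  pinwopag (rule 4 does not apply)
  giving Anmekic pinwopag.
Kalena: *benwopag
  benwopag → benvopag   [unconditioned shift]
  benvopag (rule 2 does not apply)
  benvopag → benvupag   [vowel merger]
  benvupag → benvupog   [vowel merger]
  giving Kalena benvupog.
*benwopag is the unique common source.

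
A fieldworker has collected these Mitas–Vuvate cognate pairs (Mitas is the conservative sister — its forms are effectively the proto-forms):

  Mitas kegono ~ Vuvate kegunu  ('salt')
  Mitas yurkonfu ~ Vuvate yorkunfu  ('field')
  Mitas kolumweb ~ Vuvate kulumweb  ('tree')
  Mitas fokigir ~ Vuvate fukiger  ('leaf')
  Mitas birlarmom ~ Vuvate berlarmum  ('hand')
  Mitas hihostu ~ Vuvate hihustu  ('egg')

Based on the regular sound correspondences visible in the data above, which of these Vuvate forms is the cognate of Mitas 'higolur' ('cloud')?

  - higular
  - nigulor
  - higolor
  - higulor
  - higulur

higulor

kolumweb ~ kulumweb, fokigir ~ fukiger — Mitas o corresponds to Vuvate u after a consonant, before a consonant other than r, m, n, p, b, f, v.
yurkonfu ~ yorkunfu — Mitas u corresponds to Vuvate o after a consonant, before r.
Applying these to Mitas 'higolur':
  higolur → higulur   (o→u after a consonant, before a consonant other than r, m, n, p, b, f, v)
  higulur → higulor   (u→o after a consonant, before r)
So the Vuvate cognate is 'higulor'.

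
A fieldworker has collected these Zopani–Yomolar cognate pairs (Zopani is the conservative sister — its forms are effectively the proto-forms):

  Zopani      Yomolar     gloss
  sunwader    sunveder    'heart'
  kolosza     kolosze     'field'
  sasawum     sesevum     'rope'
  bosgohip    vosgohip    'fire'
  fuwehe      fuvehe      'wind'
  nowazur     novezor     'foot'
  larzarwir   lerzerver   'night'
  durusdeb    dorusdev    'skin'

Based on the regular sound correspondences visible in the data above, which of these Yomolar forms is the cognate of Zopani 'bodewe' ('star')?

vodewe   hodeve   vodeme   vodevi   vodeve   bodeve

vodeve

bosgohip ~ vosgohip — Zopani b corresponds to Yomolar v word-initially before a back vowel.
fuwehe ~ fuvehe — Zopani w corresponds to Yomolar v between vowels (before a front vowel).
Applying these to Zopani 'bodewe':
  bodewe → vodewe   (b→v word-initially before a back vowel)
  vodewe → vodeve   (w→v between vowels (before a front vowel))
So the Yomolar cognate is 'vodeve'.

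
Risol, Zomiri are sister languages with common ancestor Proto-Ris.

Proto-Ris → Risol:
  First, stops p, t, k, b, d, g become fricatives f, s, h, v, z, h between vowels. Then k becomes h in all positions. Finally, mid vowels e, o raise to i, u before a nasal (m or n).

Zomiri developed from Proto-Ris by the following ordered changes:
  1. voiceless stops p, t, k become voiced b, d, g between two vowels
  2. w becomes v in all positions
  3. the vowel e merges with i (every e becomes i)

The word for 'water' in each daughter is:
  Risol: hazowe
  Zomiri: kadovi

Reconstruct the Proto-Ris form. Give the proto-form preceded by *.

*kadowe

Position 5: Risol has w, Zomiri has v. Risol preserves w here (none of its changes turn any other segment into w), so the proto-segment is *w.
Position 3: Risol has z, Zomiri has d. Taking the neighbouring segments as reconstructed: Risol z could go back to *d or *z; Zomiri d could go back to *t or *d — the one source consistent with every daughter is *d.
This points to *kadowe. Verify forward in each daughter:
Risol: *kadowe > kazowe > hazowe  (by intervocalic lenition, unconditioned shift)
Zomiri: start from *kadowe.
  rule 1: no change — kadowe
  rule 2 (unconditioned shift): kadowe → kadove
  rule 3 (vowel merger): kadove → kadovi
  ⇒ Zomiri kadovi
*kadowe is the unique common source.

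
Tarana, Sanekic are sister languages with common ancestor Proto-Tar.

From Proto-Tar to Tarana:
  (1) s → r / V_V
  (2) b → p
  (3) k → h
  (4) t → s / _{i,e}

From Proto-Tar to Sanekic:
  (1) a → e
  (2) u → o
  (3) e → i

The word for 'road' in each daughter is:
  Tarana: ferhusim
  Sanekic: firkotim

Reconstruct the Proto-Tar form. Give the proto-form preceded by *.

Position 5: Tarana has u, Sanekic has o. Tarana preserves u here (none of its changes turn any other segment into u), so the proto-segment is *u.
Position 4: Tarana has h, Sanekic has k. Sanekic preserves k here (none of its changes turn any other segment into k), so the proto-segment is *k.
Continuing position by position gives *ferkutim; check it forward:
Tarana: *ferkutim > ferhutim > ferhusim  (by unconditioned shift, palatalisation)
Sanekic: *ferkutim
  ferkutim (rule 1 does not apply)
  ferkutim → ferkotim   [vowel merger]
  ferkotim → firkotim   [vowel merger]
  giving Sanekic firkotim.
No other proto-form is consistent with every reflex, so the reconstruction is *ferkutim.

*ferkutim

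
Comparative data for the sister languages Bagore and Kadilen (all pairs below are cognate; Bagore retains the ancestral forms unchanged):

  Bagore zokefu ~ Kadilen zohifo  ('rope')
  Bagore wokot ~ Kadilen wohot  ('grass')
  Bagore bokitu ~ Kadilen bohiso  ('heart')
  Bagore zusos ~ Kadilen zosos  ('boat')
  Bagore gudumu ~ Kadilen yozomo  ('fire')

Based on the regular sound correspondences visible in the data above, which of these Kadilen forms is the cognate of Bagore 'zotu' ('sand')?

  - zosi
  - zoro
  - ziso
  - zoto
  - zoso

zoso

bokitu ~ bohiso — Bagore t corresponds to Kadilen s between vowels (before a back vowel).
zokefu ~ zohifo, bokitu ~ bohiso — Bagore u corresponds to Kadilen o word-finally.
Applying these to Bagore 'zotu':
  zotu → zosu   (t→s between vowels (before a back vowel))
  zosu → zoso   (u→o word-finally)
So the Kadilen cognate is 'zoso'.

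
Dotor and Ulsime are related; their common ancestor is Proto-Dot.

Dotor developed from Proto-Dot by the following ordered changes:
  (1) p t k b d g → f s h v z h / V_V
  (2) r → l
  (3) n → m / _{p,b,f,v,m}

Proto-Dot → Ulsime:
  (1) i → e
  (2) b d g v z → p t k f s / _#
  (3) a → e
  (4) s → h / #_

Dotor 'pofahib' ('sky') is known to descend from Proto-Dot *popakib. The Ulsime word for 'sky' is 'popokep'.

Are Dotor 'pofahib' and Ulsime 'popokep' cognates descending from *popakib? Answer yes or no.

no

Derive the expected Ulsime reflex of *popakib:
Ulsime: *popakib > popakeb > popakep > popekep  (by vowel merger, final devoicing, vowel merger)
The regular Ulsime reflex would be 'popekep', but the attested form is 'popokep'. The correspondence is irregular, so they are not cognates (the Ulsime form has a different source).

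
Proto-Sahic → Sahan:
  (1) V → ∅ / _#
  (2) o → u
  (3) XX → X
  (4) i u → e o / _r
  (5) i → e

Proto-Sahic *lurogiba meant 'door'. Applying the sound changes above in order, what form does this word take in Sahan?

lorugeb

Sahan: *lurogiba
  lurogiba → lurogib   [apocope]
  lurogib → lurugib   [vowel merger]
  lurugib (rule 3 does not apply)
  lurugib → lorugib   [pre-rhotic lowering]
  lorugib → lorugeb   [vowel merger]
  giving Sahan lorugeb.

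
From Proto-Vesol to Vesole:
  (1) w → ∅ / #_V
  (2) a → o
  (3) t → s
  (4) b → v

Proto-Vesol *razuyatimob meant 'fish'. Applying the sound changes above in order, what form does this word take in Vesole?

Vesole: start from *razuyatimob.
  rule 1: no change — razuyatimob
  rule 2 (vowel merger): razuyatimob → rozuyotimob
  rule 3 (unconditioned shift): rozuyotimob → rozuyosimob
  rule 4 (unconditioned shift): rozuyosimob → rozuyosimov
  ⇒ Vesole rozuyosimov

rozuyosimov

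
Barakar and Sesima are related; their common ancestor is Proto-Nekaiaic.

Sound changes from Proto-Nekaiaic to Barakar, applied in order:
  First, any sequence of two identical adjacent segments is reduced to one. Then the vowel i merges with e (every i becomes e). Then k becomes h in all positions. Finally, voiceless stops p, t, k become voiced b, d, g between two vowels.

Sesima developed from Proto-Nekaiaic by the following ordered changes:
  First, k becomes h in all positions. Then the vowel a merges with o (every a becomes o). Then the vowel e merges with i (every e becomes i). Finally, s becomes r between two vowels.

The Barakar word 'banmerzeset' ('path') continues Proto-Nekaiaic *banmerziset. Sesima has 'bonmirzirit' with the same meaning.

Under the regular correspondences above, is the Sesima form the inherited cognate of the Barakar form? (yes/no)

yes

Derive the expected Sesima reflex of *banmerziset:
Sesima: *banmerziset > bonmerziset > bonmirzisit > bonmirzirit  (by vowel merger, vowel merger, rhotacism)
Sesima 'bonmirzirit' matches the regular reflex exactly, so the pair is cognate.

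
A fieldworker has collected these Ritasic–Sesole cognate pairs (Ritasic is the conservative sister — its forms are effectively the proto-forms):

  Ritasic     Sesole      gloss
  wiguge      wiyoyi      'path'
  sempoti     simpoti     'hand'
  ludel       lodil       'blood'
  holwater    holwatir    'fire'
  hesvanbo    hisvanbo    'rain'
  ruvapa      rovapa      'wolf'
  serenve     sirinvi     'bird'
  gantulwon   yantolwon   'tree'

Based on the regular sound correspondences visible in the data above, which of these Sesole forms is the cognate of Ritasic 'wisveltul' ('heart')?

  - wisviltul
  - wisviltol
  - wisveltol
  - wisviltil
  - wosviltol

wisviltol

ludel ~ lodil, hesvanbo ~ hisvanbo — Ritasic e corresponds to Sesole i after a consonant, before a consonant other than r, m, n, p, b, f, v.
wiguge ~ wiyoyi, ludel ~ lodil — Ritasic u corresponds to Sesole o after a consonant, before a consonant other than r, m, n, p, b, f, v.
Applying these to Ritasic 'wisveltul':
  wisveltul → wisviltul   (e→i after a consonant, before a consonant other than r, m, n, p, b, f, v)
  wisviltul → wisviltol   (u→o after a consonant, before a consonant other than r, m, n, p, b, f, v)
So the Sesole cognate is 'wisviltol'.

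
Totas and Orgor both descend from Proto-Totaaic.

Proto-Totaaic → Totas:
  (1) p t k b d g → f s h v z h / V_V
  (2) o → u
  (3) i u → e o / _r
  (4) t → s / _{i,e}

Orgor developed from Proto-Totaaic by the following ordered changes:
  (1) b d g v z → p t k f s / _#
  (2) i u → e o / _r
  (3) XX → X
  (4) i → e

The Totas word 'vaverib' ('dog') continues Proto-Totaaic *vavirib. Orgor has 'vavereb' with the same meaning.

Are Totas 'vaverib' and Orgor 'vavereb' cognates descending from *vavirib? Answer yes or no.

no

Derive the expected Orgor reflex of *vavirib:
Orgor: start from *vavirib.
  rule 1 (final devoicing): vavirib → vavirip
  rule 2 (pre-rhotic lowering): vavirip → vaverip
  rule 3: no change — vaverip
  rule 4 (vowel merger): vaverip → vaverep
  ⇒ Orgor vaverep
The regular Orgor reflex would be 'vaverep', but the attested form is 'vavereb'. The correspondence is irregular, so they are not cognates (the Orgor form has a different source).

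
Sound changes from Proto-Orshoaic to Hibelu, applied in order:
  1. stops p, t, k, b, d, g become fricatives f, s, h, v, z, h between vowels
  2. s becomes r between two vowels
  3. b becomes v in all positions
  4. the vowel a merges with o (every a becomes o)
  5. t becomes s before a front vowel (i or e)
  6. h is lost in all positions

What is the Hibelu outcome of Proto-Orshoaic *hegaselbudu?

Hibelu: *hegaselbudu > hehaselbuzu > heharelbuzu > heharelvuzu > hehorelvuzu > eorelvuzu  (by intervocalic lenition, rhotacism, unconditioned shift, vowel merger, h-loss)

eorelvuzu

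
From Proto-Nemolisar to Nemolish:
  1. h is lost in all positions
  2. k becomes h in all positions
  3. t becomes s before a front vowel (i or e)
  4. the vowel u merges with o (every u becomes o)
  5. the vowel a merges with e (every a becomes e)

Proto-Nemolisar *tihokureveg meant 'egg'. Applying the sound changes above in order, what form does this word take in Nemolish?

Nemolish: *tihokureveg
  tihokureveg → tiokureveg   [h-loss]
  tiokureveg → tiohureveg   [unconditioned shift]
  tiohureveg → siohureveg   [palatalisation]
  siohureveg → siohoreveg   [vowel merger]
  siohoreveg (rule 5 does not apply)
  giving Nemolish siohoreveg.

siohoreveg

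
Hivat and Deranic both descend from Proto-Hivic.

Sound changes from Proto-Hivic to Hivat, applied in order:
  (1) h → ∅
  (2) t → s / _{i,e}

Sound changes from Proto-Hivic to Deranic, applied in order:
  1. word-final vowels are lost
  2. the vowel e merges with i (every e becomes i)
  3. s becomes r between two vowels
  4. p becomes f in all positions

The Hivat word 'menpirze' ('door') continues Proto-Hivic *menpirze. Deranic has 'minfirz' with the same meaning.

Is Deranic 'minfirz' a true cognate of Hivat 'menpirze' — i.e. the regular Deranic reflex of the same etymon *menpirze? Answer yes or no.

yes

Derive the expected Deranic reflex of *menpirze:
Deranic: *menpirze
  menpirze → menpirz   [apocope]
  menpirz → minpirz   [vowel merger]
  minpirz (rule 3 does not apply)
  minpirz → minfirz   [unconditioned shift]
  giving Deranic minfirz.
Deranic 'minfirz' matches the regular reflex exactly, so the pair is cognate.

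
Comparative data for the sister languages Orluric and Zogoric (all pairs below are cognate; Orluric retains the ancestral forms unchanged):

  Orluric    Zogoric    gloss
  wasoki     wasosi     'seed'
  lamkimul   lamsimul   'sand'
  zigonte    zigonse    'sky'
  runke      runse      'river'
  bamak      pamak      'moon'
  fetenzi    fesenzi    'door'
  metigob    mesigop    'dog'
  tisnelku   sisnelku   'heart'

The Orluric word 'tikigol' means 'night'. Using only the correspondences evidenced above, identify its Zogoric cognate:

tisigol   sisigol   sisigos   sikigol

tisnelku ~ sisnelku — Orluric t corresponds to Zogoric s word-initially before a front vowel.
wasoki ~ wasosi — Orluric k corresponds to Zogoric s between vowels (before a front vowel).
Applying these to Orluric 'tikigol':
  tikigol → sikigol   (t→s word-initially before a front vowel)
  sikigol → sisigol   (k→s between vowels (before a front vowel))
So the Zogoric cognate is 'sisigol'.

sisigol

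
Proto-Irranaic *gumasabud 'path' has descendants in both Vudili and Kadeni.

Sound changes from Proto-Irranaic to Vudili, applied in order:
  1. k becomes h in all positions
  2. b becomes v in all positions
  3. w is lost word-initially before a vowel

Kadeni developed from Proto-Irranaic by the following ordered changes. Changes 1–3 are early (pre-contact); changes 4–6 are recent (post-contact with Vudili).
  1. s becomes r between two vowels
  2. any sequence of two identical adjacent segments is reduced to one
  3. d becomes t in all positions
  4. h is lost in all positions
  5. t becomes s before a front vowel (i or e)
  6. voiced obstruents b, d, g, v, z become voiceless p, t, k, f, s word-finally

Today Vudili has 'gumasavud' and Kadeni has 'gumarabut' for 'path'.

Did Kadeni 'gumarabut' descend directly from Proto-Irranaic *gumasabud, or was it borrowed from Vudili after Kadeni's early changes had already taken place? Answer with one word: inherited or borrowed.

inherited

If inherited, *gumasabud would pass through all of Kadeni's changes:
Kadeni: start from *gumasabud.
  rule 1 (rhotacism): gumasabud → gumarabud
  rule 2: no change — gumarabud
  rule 3 (unconditioned shift): gumarabud → gumarabut
  rule 4: no change — gumarabut
  rule 5: no change — gumarabut
  rule 6: no change — gumarabut
  ⇒ Kadeni gumarabut
If borrowed from Vudili 'gumasavud' after the early changes, it would undergo only the recent ones:
  rule 4 (h-loss): no change (gumasavud)
  rule 5 (palatalisation): no change (gumasavud)
  rule 6 (final devoicing): gumasavud → gumasavut
  ⇒ as a loan: gumasavut
Kadeni 'gumarabut' matches the inherited outcome exactly, so it is an inherited cognate, not a loan.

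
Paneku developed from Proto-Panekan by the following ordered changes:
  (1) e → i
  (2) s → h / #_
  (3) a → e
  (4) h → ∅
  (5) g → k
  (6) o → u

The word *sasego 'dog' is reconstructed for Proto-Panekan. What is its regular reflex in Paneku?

Paneku: *sasego > sasigo > hasigo > hesigo > esigo > esiko > esiku  (by vowel merger, debuccalisation, vowel merger, h-loss, unconditioned shift, vowel merger)

esiku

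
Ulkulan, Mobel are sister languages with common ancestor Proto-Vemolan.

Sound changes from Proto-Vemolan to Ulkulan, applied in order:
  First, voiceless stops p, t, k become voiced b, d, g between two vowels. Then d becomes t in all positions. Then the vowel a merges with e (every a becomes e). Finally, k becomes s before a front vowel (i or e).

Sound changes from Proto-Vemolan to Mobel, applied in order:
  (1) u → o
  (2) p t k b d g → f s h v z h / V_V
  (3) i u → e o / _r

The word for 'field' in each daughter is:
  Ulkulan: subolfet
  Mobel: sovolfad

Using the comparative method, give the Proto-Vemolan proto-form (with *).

*subolfad

Position 3: Ulkulan has b, Mobel has v. Taking the neighbouring segments as reconstructed: Ulkulan b could go back to *p or *b; Mobel v could go back to *b or *v — the one source consistent with every daughter is *b.
Position 8: Ulkulan has t, Mobel has d. Mobel preserves d here (none of its changes turn any other segment into d), so the proto-segment is *d.
Verify the candidate proto-form against each daughter:
Ulkulan: *subolfad > subolfat > subolfet  (by unconditioned shift, vowel merger)
Mobel: start from *subolfad.
  rule 1 (vowel merger): subolfad → sobolfad
  rule 2 (intervocalic lenition): sobolfad → sovolfad
  rule 3: no change — sovolfad
  ⇒ Mobel sovolfad
Only *subolfad yields all of Ulkulan subolfet, Mobel sovolfad.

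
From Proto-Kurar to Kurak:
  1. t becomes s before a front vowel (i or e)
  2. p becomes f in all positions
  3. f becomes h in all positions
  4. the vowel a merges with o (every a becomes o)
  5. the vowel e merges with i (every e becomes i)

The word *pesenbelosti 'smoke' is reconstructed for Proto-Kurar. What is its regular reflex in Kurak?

Kurak: *pesenbelosti
  pesenbelosti → pesenbelossi   [palatalisation]
  pesenbelossi → fesenbelossi   [unconditioned shift]
  fesenbelossi → hesenbelossi   [unconditioned shift]
  hesenbelossi (rule 4 does not apply)
  hesenbelossi → hisinbilossi   [vowel merger]
  giving Kurak hisinbilossi.

hisinbilossi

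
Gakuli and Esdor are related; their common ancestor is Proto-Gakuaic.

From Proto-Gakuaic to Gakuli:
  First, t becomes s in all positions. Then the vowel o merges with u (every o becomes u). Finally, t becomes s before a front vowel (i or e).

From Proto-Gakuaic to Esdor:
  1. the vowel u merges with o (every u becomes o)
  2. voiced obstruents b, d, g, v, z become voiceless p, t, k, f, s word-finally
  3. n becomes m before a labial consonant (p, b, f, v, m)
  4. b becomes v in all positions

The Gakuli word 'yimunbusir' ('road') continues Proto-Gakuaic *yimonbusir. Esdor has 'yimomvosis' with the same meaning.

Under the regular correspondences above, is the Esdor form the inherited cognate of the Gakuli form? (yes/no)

Derive the expected Esdor reflex of *yimonbusir:
Esdor: *yimonbusir
  yimonbusir → yimonbosir   [vowel merger]
  yimonbosir (rule 2 does not apply)
  yimonbosir → yimombosir   [nasal place assimilation]
  yimombosir → yimomvosir   [unconditioned shift]
  giving Esdor yimomvosir.
The regular Esdor reflex would be 'yimomvosir', but the attested form is 'yimomvosis'. The correspondence is irregular, so they are not cognates (the Esdor form has a different source).

no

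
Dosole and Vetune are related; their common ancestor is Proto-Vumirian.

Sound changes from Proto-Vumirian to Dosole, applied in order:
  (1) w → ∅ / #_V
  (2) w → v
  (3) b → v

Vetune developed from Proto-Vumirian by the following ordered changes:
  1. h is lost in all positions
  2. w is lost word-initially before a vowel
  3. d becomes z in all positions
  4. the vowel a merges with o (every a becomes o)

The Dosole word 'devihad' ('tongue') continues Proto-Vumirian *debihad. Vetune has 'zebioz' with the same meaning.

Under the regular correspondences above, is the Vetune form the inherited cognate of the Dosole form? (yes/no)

yes

Derive the expected Vetune reflex of *debihad:
Vetune: *debihad > debiad > zebiaz > zebioz  (by h-loss, unconditioned shift, vowel merger)
Vetune 'zebioz' matches the regular reflex exactly, so the pair is cognate.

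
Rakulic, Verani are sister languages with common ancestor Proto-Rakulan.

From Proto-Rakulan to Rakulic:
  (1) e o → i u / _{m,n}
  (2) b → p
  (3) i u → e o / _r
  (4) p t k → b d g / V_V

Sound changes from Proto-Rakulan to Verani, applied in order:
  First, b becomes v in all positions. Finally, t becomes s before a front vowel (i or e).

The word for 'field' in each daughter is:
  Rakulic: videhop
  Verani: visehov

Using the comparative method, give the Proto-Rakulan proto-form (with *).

Position 7: Rakulic has p, Verani has v. Taking the neighbouring segments as reconstructed: Rakulic p could go back to *p or *b; Verani v could go back to *b or *v — the one source consistent with every daughter is *b.
Position 3: Rakulic has d, Verani has s. Taking the neighbouring segments as reconstructed: Rakulic d could go back to *t or *d; Verani s could go back to *t or *s — the one source consistent with every daughter is *t.
This points to *vitehob. Verify forward in each daughter:
Rakulic: *vitehob > vitehop > videhop  (by unconditioned shift, intervocalic voicing)
Verani: *vitehob > vitehov > visehov  (by unconditioned shift, palatalisation)
No other proto-form is consistent with every reflex, so the reconstruction is *vitehob.

*vitehob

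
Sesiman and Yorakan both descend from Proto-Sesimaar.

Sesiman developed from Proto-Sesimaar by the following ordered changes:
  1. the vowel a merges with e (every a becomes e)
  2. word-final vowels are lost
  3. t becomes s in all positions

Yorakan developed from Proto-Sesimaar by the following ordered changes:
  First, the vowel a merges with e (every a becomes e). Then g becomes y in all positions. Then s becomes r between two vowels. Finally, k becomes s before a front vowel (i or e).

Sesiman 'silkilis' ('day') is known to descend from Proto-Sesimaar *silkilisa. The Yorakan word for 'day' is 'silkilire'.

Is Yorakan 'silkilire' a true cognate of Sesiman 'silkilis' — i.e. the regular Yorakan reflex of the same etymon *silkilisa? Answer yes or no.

no

Derive the expected Yorakan reflex of *silkilisa:
Yorakan: *silkilisa
  silkilisa → silkilise   [vowel merger]
  silkilise (rule 2 does not apply)
  silkilise → silkilire   [rhotacism]
  silkilire → silsilire   [palatalisation]
  giving Yorakan silsilire.
The regular Yorakan reflex would be 'silsilire', but the attested form is 'silkilire'. The correspondence is irregular, so they are not cognates (the Yorakan form has a different source).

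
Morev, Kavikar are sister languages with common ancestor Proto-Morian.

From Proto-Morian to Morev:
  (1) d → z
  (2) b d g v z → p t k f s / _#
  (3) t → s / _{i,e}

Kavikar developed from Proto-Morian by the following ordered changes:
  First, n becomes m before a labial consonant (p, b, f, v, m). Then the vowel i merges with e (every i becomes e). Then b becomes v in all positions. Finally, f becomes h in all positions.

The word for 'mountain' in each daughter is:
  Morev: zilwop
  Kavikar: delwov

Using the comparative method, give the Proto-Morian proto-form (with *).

*dilwob

Position 1: Morev has z, Kavikar has d. Kavikar preserves d here (none of its changes turn any other segment into d), so the proto-segment is *d.
Position 6: Morev has p, Kavikar has v. Taking the neighbouring segments as reconstructed: Morev p could go back to *p or *b; Kavikar v could go back to *b or *v — the one source consistent with every daughter is *b.
Position 2: Morev has i, Kavikar has e. Morev preserves i here (none of its changes turn any other segment into i), so the proto-segment is *i.
The remaining positions agree across the daughters. Check the candidate against every language:
Morev: *dilwob
  dilwob → zilwob   [unconditioned shift]
  zilwob → zilwop   [final devoicing]
  zilwop (rule 3 does not apply)
  giving Morev zilwop.
Kavikar: *dilwob > delwob > delwov  (by vowel merger, unconditioned shift)
Only *dilwob yields all of Morev zilwop, Kavikar delwov.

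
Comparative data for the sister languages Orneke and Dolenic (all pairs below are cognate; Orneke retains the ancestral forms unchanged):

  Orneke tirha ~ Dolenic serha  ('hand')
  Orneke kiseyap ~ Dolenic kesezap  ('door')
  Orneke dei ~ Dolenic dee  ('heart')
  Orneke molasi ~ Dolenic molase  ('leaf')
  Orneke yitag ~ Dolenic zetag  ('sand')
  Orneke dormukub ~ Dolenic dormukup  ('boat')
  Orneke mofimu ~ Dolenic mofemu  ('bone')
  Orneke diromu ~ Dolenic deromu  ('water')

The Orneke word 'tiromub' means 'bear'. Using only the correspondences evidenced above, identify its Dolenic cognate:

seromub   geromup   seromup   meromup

tirha ~ serha — Orneke t corresponds to Dolenic s word-initially before a front vowel.
tirha ~ serha, diromu ~ deromu — Orneke i corresponds to Dolenic e after a consonant, before r.
dormukub ~ dormukup — Orneke b corresponds to Dolenic p word-finally.
Applying these to Orneke 'tiromub':
  tiromub → siromub   (t→s word-initially before a front vowel)
  siromub → seromub   (i→e after a consonant, before r)
  seromub → seromup   (b→p word-finally)
So the Dolenic cognate is 'seromup'.

seromup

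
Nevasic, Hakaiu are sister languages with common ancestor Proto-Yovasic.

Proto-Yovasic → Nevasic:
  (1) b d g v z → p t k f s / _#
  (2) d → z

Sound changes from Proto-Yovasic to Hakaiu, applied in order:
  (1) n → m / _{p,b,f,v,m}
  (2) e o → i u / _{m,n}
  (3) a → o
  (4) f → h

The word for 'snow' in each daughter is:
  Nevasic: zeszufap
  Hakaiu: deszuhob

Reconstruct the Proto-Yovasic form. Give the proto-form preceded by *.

Position 1: Nevasic has z, Hakaiu has d. Hakaiu preserves d here (none of its changes turn any other segment into d), so the proto-segment is *d.
Position 7: Nevasic has a, Hakaiu has o. Nevasic preserves a here (none of its changes turn any other segment into a), so the proto-segment is *a.
Position 8: Nevasic has p, Hakaiu has b. Hakaiu preserves b here (none of its changes turn any other segment into b), so the proto-segment is *b.
Continuing position by position gives *deszufab; check it forward:
Nevasic: start from *deszufab.
  rule 1 (final devoicing): deszufab → deszufap
  rule 2 (unconditioned shift): deszufap → zeszufap
  ⇒ Nevasic zeszufap
Hakaiu: *deszufab > deszufob > deszuhob  (by vowel merger, unconditioned shift)
No other proto-form is consistent with every reflex, so the reconstruction is *deszufab.

*deszufab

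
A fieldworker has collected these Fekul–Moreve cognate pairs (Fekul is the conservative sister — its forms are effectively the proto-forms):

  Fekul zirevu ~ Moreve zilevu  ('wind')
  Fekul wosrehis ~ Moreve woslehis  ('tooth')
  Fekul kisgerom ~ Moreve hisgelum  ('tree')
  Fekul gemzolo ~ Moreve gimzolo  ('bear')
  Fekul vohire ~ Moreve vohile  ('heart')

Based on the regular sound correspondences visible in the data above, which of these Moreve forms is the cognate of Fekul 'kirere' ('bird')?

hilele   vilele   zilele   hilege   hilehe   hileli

hilele

kisgerom ~ hisgelum — Fekul k corresponds to Moreve h word-initially before a front vowel.
zirevu ~ zilevu, vohire ~ vohile — Fekul r corresponds to Moreve l between vowels (before a front vowel).
Applying these to Fekul 'kirere':
  kirere → hirere   (k→h word-initially before a front vowel)
  hirere → hilere   (r→l between vowels (before a front vowel))
  hilere → hilele   (r→l between vowels (before a front vowel))
So the Moreve cognate is 'hilele'.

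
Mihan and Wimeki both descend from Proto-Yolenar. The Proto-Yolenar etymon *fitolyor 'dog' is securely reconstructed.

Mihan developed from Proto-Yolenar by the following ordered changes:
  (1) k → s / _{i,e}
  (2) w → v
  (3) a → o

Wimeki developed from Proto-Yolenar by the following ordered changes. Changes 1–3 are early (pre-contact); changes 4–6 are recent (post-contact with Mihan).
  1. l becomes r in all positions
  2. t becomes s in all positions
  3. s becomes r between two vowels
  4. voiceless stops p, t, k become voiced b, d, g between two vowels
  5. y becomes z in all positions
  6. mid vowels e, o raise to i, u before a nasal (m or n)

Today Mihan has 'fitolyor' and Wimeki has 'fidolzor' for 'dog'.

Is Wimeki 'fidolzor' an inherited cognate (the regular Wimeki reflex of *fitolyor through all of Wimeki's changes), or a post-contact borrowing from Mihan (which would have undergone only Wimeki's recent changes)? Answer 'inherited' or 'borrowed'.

borrowed

If inherited, *fitolyor would pass through all of Wimeki's changes:
Wimeki: start from *fitolyor.
  rule 1 (unconditioned shift): fitolyor → fitoryor
  rule 2 (unconditioned shift): fitoryor → fisoryor
  rule 3 (rhotacism): fisoryor → firoryor
  rule 4: no change — firoryor
  rule 5 (unconditioned shift): firoryor → firorzor
  rule 6: no change — firorzor
  ⇒ Wimeki firorzor
If borrowed from Mihan 'fitolyor' after the early changes, it would undergo only the recent ones:
  rule 4 (intervocalic voicing): fitolyor → fidolyor
  rule 5 (unconditioned shift): fidolyor → fidolzor
  rule 6 (pre-nasal raising): no change (fidolzor)
  ⇒ as a loan: fidolzor
Wimeki 'fidolzor' matches the loan outcome 'fidolzor', not the inherited 'firorzor' — it skipped the early Wimeki changes, so it was borrowed from Mihan.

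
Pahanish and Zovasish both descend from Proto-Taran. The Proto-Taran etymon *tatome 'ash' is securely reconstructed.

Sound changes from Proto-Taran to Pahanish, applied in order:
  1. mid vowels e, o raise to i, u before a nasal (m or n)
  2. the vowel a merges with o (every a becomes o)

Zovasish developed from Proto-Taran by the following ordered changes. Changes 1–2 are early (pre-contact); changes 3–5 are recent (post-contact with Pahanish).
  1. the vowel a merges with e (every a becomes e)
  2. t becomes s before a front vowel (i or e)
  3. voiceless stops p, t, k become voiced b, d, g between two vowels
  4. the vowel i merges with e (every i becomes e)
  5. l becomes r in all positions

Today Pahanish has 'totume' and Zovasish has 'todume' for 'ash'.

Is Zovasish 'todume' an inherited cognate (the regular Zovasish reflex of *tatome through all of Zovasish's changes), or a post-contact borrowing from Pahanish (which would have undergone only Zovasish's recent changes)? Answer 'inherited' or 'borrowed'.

If inherited, *tatome would pass through all of Zovasish's changes:
Zovasish: start from *tatome.
  rule 1 (vowel merger): tatome → tetome
  rule 2 (palatalisation): tetome → setome
  rule 3 (intervocalic voicing): setome → sedome
  rule 4: no change — sedome
  rule 5: no change — sedome
  ⇒ Zovasish sedome
If borrowed from Pahanish 'totume' after the early changes, it would undergo only the recent ones:
  rule 3 (intervocalic voicing): totume → todume
  rule 4 (vowel merger): no change (todume)
  rule 5 (unconditioned shift): no change (todume)
  ⇒ as a loan: todume
Zovasish 'todume' matches the loan outcome 'todume', not the inherited 'sedome' — it skipped the early Zovasish changes, so it was borrowed from Pahanish.

borrowed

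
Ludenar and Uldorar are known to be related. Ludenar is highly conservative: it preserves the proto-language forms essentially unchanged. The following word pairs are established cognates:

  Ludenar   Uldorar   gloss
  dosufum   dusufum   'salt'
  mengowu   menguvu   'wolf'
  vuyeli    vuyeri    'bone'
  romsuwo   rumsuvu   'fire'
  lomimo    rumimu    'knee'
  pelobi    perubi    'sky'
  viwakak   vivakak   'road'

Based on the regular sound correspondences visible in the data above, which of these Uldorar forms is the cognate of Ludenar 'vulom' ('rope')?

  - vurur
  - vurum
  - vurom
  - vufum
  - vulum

pelobi ~ perubi — Ludenar l corresponds to Uldorar r between vowels (before a back vowel).
romsuwo ~ rumsuvu, lomimo ~ rumimu — Ludenar o corresponds to Uldorar u after a consonant, before a nasal.
Applying these to Ludenar 'vulom':
  vulom → vurom   (l→r between vowels (before a back vowel))
  vurom → vurum   (o→u after a consonant, before a nasal)
So the Uldorar cognate is 'vurum'.

vurum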